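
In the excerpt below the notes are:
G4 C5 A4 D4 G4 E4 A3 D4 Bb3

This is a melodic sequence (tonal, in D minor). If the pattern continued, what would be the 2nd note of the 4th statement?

The unit is 3 notes. Position-2 pitches of the 3 shown cells: C5, G4, D4.
From D4, down a 4th gives A3.

A3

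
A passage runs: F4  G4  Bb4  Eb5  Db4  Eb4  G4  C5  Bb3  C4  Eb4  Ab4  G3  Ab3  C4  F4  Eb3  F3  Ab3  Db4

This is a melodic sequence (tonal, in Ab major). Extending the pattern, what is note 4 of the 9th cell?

The unit is 4 notes. Position-4 pitches of the 5 shown cells: Eb5, C5, Ab4, F4, Db4.
Carrying that down a 3rd forward: Bb3 → G3 → Eb3 → C3.

C3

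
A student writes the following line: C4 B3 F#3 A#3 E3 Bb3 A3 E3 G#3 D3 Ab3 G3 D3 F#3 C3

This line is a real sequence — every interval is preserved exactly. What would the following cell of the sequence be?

Gb3 F3 C3 E3 Bb2

With a 5-note motive the entries are C4, Bb3, Ab3, each down a 2nd from the previous.
From Gb3 the exact shape gives Gb3 F3 C3 E3 Bb2.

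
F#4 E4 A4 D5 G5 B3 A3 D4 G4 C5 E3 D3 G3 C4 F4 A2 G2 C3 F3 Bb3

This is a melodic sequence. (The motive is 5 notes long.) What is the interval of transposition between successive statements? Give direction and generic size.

down a 5th

With a 5-note motive the entries are F#4, B3, E3, A2, each down a 5th from the previous.
F#4 to B3 is down a 5th.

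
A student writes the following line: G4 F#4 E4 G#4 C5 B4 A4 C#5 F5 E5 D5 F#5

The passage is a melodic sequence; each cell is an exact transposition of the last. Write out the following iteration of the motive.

Bb5 A5 G5 B5

Taking 4-note groups, the heads are G4, C5, F5: the pattern moves up a 4th.
From Bb5 the exact shape gives Bb5 A5 G5 B5.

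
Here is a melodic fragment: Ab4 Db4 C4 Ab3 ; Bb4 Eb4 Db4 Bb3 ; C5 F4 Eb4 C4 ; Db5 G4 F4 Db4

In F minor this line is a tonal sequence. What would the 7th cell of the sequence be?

G5 C5 Bb4 G4

Unit = 4 notes; the statements start on Ab4, Bb4, C5, Db5, moving up a 2nd each time.
Extending up a 2nd: Eb5 → F5 → G5.
So cell 7 is G5 C5 Bb4 G4.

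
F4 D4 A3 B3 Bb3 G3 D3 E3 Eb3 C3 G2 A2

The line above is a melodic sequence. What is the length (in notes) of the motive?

There are 12 notes; a 4-note unit gives 3 cells:
F4 D4 A3 B3 | Bb3 G3 D3 E3 | Eb3 C3 G2 A2
Each cell is the previous one down a 5th — so the unit is 4 notes.

4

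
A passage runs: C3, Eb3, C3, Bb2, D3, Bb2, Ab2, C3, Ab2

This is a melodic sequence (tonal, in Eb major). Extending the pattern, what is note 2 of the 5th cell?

Grouping in 3s, the 2nd note of each cell is Eb3, D3, C3.
Extending down a 2nd: Bb2 → Ab2.

Ab2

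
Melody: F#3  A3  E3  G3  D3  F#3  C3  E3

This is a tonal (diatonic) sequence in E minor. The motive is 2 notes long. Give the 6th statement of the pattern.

A2 C3

Unit = 2 notes; the statements start on F#3, E3, D3, C3, moving down a 2nd each time.
Carrying on: B2 → A2.
Statement 6 starts on A2 and keeps the same diatonic contour: A2 C3.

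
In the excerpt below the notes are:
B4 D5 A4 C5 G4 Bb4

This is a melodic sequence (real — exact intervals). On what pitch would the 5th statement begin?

Eb4

With a 2-note motive the entries are B4, A4, G4, each down a 2nd from the previous.
Extending the heads down a 2nd: F4 → Eb4.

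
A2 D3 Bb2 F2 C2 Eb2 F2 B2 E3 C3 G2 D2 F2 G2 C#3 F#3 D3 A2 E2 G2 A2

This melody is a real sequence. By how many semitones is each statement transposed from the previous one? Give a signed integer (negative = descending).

2

The 7-note cells begin on A2, B2, C#3 — each up a 2nd from the last.
A2 to B2 spans +2 semitones.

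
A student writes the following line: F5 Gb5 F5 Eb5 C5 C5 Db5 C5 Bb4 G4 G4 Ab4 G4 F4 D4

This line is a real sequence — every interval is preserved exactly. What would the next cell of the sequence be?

The 5-note cells begin on F5, C5, G4 — each down a 4th from the last.
Statement 4 starts on D4 and keeps the same exact contour: D4 Eb4 D4 C4 A3.

D4 Eb4 D4 C4 A3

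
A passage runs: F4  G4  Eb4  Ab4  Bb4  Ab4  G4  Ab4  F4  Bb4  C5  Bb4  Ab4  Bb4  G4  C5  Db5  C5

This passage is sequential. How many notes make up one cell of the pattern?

6

18 notes total. Splitting into 3 groups of 6:
F4 G4 Eb4 Ab4 Bb4 Ab4 | G4 Ab4 F4 Bb4 C5 Bb4 | Ab4 Bb4 G4 C5 Db5 C5
That's a consistent up a 2nd shift per cell, and no other grouping gives one.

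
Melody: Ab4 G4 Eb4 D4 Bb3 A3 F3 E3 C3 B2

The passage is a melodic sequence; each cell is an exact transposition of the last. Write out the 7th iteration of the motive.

The 2-note cells begin on Ab4, Eb4, Bb3, F3, C3 — each down a 4th from the last.
Continuing the starts: G2 → D2.
So cell 7 is D2 C#2.

D2 C#2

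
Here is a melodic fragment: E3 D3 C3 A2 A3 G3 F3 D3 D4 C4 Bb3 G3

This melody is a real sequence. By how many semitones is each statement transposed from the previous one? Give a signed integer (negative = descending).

Unit = 4 notes; the statements start on E3, A3, D4, moving up a 4th each time.
E3→A3 is 57 − 52 = 5 semitones.

5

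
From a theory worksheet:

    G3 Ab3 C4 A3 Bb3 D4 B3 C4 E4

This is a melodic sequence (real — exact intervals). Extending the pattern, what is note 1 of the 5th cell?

D#4

The unit is 3 notes. Position-1 pitches of the 3 shown cells: G3, A3, B3.
Extending up a 2nd: C#4 → D#4.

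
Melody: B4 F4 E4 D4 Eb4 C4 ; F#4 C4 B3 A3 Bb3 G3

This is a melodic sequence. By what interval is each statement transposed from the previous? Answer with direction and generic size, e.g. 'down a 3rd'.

down a 4th

With a 6-note motive the entries are B4, F#4, each down a 4th from the previous.
From B4 to F#4: down a 4th.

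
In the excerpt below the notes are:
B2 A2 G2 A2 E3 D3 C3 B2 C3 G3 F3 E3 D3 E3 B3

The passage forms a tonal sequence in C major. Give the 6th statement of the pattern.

Unit = 5 notes; the statements start on B2, D3, F3, moving up a 3rd each time.
Extending up a 3rd: A3 → C4 → E4.
Statement 6 starts on E4 and keeps the same diatonic contour: E4 D4 C4 D4 A4.

E4 D4 C4 D4 A4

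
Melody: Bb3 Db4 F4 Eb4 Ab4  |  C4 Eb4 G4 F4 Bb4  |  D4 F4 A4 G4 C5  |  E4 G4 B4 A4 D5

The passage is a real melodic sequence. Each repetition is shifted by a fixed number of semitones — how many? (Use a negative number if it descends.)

The 5-note cells begin on Bb3, C4, D4, E4 — each up a 2nd from the last.
Bb3 to C4 spans +2 semitones.

2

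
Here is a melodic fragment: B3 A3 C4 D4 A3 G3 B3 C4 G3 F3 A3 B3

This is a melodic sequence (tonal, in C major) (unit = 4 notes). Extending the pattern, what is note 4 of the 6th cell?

With 4-note cells, note 4 of each statement runs D4, C4, B3.
Extending down a 2nd: A3 → G3 → F3.

F3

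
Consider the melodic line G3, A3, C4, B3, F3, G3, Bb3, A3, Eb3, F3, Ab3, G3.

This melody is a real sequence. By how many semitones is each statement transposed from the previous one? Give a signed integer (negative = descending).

Taking 4-note groups, the heads are G3, F3, Eb3: the pattern moves down a 2nd.
G3 to F3 spans -2 semitones.

-2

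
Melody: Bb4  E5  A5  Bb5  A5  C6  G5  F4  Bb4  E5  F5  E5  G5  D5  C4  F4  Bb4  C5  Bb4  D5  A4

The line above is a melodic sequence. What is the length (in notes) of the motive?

7

Try groups of 7 (3 cells in 21 notes):
Bb4 E5 A5 Bb5 A5 C6 G5 | F4 Bb4 E5 F5 E5 G5 D5 | C4 F4 Bb4 C5 Bb4 D5 A4
Each cell is the previous one down a 4th — so the unit is 7 notes.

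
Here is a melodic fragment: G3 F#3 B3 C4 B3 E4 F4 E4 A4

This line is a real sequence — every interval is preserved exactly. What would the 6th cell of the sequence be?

Taking 3-note groups, the heads are G3, C4, F4: the pattern moves up a 4th.
Extending up a 4th: Bb4 → Eb5 → Ab5.
Statement 6 starts on Ab5 and keeps the same exact contour: Ab5 G5 C6.

Ab5 G5 C6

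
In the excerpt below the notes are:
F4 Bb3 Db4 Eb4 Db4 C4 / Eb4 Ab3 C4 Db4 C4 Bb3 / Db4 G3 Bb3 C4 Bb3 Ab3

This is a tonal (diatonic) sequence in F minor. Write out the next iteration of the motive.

C4 F3 Ab3 Bb3 Ab3 G3

The 6-note cells begin on F4, Eb4, Db4 — each down a 2nd from the last.
So cell 4 is C4 F3 Ab3 Bb3 Ab3 G3.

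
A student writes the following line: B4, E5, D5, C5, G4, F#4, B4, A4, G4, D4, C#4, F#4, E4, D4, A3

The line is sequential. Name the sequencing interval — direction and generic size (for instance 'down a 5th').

down a 4th

Taking 5-note groups, the heads are B4, F#4, C#4: the pattern moves down a 4th.
B4 to F#4 is down a 4th.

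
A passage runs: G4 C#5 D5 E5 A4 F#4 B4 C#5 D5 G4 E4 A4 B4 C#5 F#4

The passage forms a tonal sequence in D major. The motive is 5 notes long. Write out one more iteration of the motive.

D4 G4 A4 B4 E4

The 5-note cells begin on G4, F#4, E4 — each down a 2nd from the last.
So cell 4 is D4 G4 A4 B4 E4.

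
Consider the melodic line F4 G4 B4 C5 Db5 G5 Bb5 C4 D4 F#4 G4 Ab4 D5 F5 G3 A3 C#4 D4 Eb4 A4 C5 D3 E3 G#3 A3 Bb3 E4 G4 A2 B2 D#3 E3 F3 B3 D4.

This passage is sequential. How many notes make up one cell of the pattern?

7

Try groups of 7 (5 cells in 35 notes):
F4 G4 B4 C5 Db5 G5 Bb5 | C4 D4 F#4 G4 Ab4 D5 F5 | G3 A3 C#4 D4 Eb4 A4 C5 | D3 E3 G#3 A3 Bb3 E4 G4 | A2 B2 D#3 E3 F3 B3 D4
Every group is a transposition down a 4th of the one before; no shorter unit works.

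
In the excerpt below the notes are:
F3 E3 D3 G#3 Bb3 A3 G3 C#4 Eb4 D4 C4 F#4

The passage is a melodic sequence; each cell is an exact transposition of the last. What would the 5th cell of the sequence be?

Db5 C5 Bb4 E5

With a 4-note motive the entries are F3, Bb3, Eb4, each up a 4th from the previous.
Extending up a 4th: Ab4 → Db5.
So cell 5 is Db5 C5 Bb4 E5.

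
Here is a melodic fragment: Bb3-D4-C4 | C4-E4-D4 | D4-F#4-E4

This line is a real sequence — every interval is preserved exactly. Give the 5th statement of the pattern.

The 3-note cells begin on Bb3, C4, D4 — each up a 2nd from the last.
Continuing the starts: E4 → F#4.
From F#4 the exact shape gives F#4 A#4 G#4.

F#4 A#4 G#4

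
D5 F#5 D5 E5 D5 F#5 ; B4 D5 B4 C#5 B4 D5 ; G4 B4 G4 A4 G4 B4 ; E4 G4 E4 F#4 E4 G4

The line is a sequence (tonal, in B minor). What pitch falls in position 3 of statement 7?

F#3

With 6-note cells, note 3 of each statement runs D5, B4, G4, E4.
Carrying that down a 3rd forward: C#4 → A3 → F#3.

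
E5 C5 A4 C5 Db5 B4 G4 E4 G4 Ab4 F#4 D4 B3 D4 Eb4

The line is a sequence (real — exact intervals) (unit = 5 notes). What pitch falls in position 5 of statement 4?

Bb3

With 5-note cells, note 5 of each statement runs Db5, Ab4, Eb4.
From Eb4, down a 4th gives Bb3.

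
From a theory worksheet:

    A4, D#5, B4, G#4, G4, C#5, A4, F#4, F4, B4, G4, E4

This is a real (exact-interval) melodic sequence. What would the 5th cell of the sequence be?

With a 4-note motive the entries are A4, G4, F4, each down a 2nd from the previous.
Carrying on: Eb4 → Db4.
So cell 5 is Db4 G4 Eb4 C4.

Db4 G4 Eb4 C4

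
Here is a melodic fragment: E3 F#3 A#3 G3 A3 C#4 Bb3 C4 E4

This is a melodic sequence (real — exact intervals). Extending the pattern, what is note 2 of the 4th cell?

With 3-note cells, note 2 of each statement runs F#3, A3, C4.
Each moves up a 3rd; the next is Eb4.

Eb4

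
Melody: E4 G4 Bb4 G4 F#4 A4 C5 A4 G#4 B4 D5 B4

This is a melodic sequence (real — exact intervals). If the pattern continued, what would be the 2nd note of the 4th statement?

C#5

The unit is 4 notes. Position-2 pitches of the 3 shown cells: G4, A4, B4.
One more up a 2nd gives C#5.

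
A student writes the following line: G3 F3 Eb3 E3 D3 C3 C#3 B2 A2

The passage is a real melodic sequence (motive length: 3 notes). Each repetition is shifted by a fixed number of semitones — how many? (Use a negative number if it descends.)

The 3-note cells begin on G3, E3, C#3 — each down a 3rd from the last.
G3→E3 is 52 − 55 = -3 semitones.

-3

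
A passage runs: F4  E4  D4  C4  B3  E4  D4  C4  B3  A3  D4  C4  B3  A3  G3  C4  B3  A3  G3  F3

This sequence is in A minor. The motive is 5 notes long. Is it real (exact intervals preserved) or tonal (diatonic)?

Every note is diatonic to A minor.
Cell 1 has -1 semitones from note 1 to 2, but cell 2 has -2 — the interval quality changes while the contour stays the same, which is the hallmark of a tonal sequence.

tonal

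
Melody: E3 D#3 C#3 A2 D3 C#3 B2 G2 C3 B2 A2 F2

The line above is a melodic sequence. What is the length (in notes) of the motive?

4

There are 12 notes; a 4-note unit gives 3 cells:
E3 D#3 C#3 A2 | D3 C#3 B2 G2 | C3 B2 A2 F2
That's a consistent down a 2nd shift per cell, and no other grouping gives one.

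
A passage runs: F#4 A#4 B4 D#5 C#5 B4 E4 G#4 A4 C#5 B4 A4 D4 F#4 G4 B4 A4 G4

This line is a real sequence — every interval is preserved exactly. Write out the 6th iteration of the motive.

Taking 6-note groups, the heads are F#4, E4, D4: the pattern moves down a 2nd.
Carrying on: C4 → Bb3 → Ab3.
From Ab3 the exact shape gives Ab3 C4 Db4 F4 Eb4 Db4.

Ab3 C4 Db4 F4 Eb4 Db4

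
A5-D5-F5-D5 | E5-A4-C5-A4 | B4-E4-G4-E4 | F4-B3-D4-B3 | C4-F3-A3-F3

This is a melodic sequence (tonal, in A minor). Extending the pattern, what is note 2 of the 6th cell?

The unit is 4 notes. Position-2 pitches of the 5 shown cells: D5, A4, E4, B3, F3.
From F3, down a 4th gives C3.

C3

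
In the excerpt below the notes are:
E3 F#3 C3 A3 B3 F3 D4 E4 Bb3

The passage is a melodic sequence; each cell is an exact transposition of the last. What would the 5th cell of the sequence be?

C5 D5 Ab4

Unit = 3 notes; the statements start on E3, A3, D4, moving up a 4th each time.
Continuing the starts: G4 → C5.
Statement 5 starts on C5 and keeps the same exact contour: C5 D5 Ab4.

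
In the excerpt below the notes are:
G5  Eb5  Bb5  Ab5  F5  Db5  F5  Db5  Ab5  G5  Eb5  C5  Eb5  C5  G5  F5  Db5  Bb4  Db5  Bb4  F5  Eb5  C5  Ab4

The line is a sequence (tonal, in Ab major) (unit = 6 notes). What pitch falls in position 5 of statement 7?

G4

With 6-note cells, note 5 of each statement runs F5, Eb5, Db5, C5.
Extending down a 2nd: Bb4 → Ab4 → G4.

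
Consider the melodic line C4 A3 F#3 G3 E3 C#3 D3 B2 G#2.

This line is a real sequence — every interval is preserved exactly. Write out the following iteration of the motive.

The 3-note cells begin on C4, G3, D3 — each down a 4th from the last.
So cell 4 is A2 F#2 D#2.

A2 F#2 D#2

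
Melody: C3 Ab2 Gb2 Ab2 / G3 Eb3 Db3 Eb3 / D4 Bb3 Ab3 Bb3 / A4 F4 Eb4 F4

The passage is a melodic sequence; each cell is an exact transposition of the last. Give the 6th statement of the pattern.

With a 4-note motive the entries are C3, G3, D4, A4, each up a 5th from the previous.
Extending up a 5th: E5 → B5.
From B5 the exact shape gives B5 G5 F5 G5.

B5 G5 F5 G5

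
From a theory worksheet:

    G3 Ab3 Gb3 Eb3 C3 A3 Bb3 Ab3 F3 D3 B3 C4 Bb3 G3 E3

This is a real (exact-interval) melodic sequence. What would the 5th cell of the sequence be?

D#4 E4 D4 B3 G#3

The 5-note cells begin on G3, A3, B3 — each up a 2nd from the last.
Carrying on: C#4 → D#4.
So cell 5 is D#4 E4 D4 B3 G#3.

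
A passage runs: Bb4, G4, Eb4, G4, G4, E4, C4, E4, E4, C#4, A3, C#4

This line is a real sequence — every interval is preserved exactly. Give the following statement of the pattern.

Taking 4-note groups, the heads are Bb4, G4, E4: the pattern moves down a 3rd.
From C#4 the exact shape gives C#4 A#3 F#3 A#3.

C#4 A#3 F#3 A#3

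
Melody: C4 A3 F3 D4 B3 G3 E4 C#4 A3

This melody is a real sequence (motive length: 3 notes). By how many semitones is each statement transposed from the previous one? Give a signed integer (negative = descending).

The 3-note cells begin on C4, D4, E4 — each up a 2nd from the last.
Counting half-steps from C4 to D4: 2.

2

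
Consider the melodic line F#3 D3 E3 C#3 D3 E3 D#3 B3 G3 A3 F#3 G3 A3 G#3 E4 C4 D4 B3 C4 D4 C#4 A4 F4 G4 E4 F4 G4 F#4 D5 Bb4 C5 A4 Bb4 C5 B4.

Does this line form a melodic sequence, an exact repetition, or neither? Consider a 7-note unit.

sequence

Each 7-note cell is the previous one transposed up a 4th.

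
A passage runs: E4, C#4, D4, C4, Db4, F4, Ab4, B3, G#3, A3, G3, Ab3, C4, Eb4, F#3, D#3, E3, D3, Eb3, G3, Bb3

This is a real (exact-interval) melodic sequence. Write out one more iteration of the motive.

Taking 7-note groups, the heads are E4, B3, F#3: the pattern moves down a 4th.
So cell 4 is C#3 A#2 B2 A2 Bb2 D3 F3.

C#3 A#2 B2 A2 Bb2 D3 F3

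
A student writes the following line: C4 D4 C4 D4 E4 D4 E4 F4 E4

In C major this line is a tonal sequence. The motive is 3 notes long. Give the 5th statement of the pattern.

G4 A4 G4

Taking 3-note groups, the heads are C4, D4, E4: the pattern moves up a 2nd.
Extending up a 2nd: F4 → G4.
Statement 5 starts on G4 and keeps the same diatonic contour: G4 A4 G4.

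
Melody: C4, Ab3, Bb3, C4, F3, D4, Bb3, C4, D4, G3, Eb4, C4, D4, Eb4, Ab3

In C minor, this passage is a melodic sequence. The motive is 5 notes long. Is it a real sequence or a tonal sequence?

tonal

Every note is diatonic to C minor.
Cell 1 has -4 semitones from note 1 to 2, but cell 3 has -3 — the interval quality changes while the contour stays the same, which is the hallmark of a tonal sequence.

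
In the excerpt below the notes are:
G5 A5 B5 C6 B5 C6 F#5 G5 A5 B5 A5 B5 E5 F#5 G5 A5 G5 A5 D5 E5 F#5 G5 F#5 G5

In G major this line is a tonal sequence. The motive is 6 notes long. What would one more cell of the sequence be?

The 6-note cells begin on G5, F#5, E5, D5 — each down a 2nd from the last.
So cell 5 is C5 D5 E5 F#5 E5 F#5.

C5 D5 E5 F#5 E5 F#5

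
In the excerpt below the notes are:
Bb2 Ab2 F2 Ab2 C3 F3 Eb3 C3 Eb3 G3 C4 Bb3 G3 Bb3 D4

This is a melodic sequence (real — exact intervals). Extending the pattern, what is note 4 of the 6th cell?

The unit is 5 notes. Position-4 pitches of the 3 shown cells: Ab2, Eb3, Bb3.
Carrying that up a 5th forward: F4 → C5 → G5.

G5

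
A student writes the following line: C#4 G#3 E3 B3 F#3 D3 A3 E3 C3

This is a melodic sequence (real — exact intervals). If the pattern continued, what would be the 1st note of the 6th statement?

Eb3

Grouping in 3s, the 1st note of each cell is C#4, B3, A3.
Extending down a 2nd: G3 → F3 → Eb3.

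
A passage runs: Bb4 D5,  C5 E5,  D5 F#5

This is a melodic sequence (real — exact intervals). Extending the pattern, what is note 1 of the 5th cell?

Grouping in 2s, the 1st note of each cell is Bb4, C5, D5.
Carrying that up a 2nd forward: E5 → F#5.

F#5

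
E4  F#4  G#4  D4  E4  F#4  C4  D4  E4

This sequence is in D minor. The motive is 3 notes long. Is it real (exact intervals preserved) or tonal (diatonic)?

Each cell has the same semitone pattern (2, 2) — intervals are preserved exactly.
And F#4 lies outside D minor, so the sequence is real rather than tonal.

real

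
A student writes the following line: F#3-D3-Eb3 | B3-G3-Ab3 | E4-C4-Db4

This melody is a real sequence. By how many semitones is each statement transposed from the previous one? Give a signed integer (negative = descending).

The 3-note cells begin on F#3, B3, E4 — each up a 4th from the last.
F#3 to B3 spans +5 semitones.

5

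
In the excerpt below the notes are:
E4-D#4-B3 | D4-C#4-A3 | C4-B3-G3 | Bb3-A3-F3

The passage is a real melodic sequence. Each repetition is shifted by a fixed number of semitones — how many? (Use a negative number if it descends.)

-2

Taking 3-note groups, the heads are E4, D4, C4, Bb3: the pattern moves down a 2nd.
Counting half-steps from E4 to D4: -2.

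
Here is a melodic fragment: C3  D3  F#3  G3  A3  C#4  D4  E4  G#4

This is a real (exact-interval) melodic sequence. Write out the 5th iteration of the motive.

E5 F#5 A#5

Unit = 3 notes; the statements start on C3, G3, D4, moving up a 5th each time.
Extending up a 5th: A4 → E5.
From E5 the exact shape gives E5 F#5 A#5.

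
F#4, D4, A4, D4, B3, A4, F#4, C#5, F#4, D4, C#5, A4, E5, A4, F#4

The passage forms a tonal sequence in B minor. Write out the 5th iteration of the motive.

Taking 5-note groups, the heads are F#4, A4, C#5: the pattern moves up a 3rd.
Continuing the starts: E5 → G5.
From G5 the diatonic shape gives G5 E5 B5 E5 C#5.

G5 E5 B5 E5 C#5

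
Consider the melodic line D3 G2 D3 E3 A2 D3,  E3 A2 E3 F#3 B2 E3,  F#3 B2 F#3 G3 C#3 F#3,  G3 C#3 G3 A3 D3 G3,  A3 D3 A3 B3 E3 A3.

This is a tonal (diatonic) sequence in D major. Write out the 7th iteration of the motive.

C#4 F#3 C#4 D4 G3 C#4

Unit = 6 notes; the statements start on D3, E3, F#3, G3, A3, moving up a 2nd each time.
Extending up a 2nd: B3 → C#4.
From C#4 the diatonic shape gives C#4 F#3 C#4 D4 G3 C#4.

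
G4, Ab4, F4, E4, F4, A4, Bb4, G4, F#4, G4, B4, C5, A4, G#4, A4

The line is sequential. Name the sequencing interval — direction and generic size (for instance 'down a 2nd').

up a 2nd

The 5-note cells begin on G4, A4, B4 — each up a 2nd from the last.
G4 to A4 is up a 2nd.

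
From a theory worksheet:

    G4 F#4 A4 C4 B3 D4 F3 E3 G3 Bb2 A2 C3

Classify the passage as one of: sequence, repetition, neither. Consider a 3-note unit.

Each 3-note cell is the previous one transposed down a 5th.

sequence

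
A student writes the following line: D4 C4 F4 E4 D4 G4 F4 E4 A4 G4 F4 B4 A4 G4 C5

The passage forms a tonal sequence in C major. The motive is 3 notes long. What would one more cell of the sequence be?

With a 3-note motive the entries are D4, E4, F4, G4, A4, each up a 2nd from the previous.
From B4 the diatonic shape gives B4 A4 D5.

B4 A4 D5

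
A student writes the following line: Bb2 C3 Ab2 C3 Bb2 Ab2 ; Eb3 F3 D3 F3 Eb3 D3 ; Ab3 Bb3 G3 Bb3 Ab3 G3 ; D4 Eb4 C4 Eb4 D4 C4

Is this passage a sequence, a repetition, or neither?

sequence

Each 6-note cell is the previous one transposed up a 4th.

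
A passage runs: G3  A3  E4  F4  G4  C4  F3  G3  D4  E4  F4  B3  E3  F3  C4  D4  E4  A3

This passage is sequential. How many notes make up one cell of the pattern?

6

Try groups of 6 (3 cells in 18 notes):
G3 A3 E4 F4 G4 C4 | F3 G3 D4 E4 F4 B3 | E3 F3 C4 D4 E4 A3
Every group is a transposition down a 2nd of the one before; no shorter unit works.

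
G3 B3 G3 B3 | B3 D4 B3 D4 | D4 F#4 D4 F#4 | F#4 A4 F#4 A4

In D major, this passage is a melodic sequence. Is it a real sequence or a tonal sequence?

tonal

Every note is diatonic to D major.
Cell 1 has +4 semitones from note 1 to 2, but cell 2 has +3 — the interval quality changes while the contour stays the same, which is the hallmark of a tonal sequence.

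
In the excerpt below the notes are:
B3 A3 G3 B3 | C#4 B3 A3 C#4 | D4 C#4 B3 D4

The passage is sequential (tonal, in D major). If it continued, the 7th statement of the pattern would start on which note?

The 4-note cells begin on B3, C#4, D4 — each up a 2nd from the last.
Continuing: E4 → F#4 → G4 → A4. Statement 7 starts on A4.

A4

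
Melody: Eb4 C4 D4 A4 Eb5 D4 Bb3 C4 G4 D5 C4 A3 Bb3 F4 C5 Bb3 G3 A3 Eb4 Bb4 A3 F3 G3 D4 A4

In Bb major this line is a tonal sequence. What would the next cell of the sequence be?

G3 Eb3 F3 C4 G4

With a 5-note motive the entries are Eb4, D4, C4, Bb3, A3, each down a 2nd from the previous.
Statement 6 starts on G3 and keeps the same diatonic contour: G3 Eb3 F3 C4 G4.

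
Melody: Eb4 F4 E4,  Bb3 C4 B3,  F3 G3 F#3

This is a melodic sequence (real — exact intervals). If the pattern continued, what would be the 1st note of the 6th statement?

Grouping in 3s, the 1st note of each cell is Eb4, Bb3, F3.
Extending down a 4th: C3 → G2 → D2.

D2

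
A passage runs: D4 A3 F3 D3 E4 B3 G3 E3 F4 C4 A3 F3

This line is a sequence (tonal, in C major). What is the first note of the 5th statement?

Taking 4-note groups, the heads are D4, E4, F4: the pattern moves up a 2nd.
Extending the heads up a 2nd: G4 → A4.

A4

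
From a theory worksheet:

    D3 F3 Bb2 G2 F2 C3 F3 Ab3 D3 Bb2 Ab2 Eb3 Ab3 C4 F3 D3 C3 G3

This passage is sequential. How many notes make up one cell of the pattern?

There are 18 notes; a 6-note unit gives 3 cells:
D3 F3 Bb2 G2 F2 C3 | F3 Ab3 D3 Bb2 Ab2 Eb3 | Ab3 C4 F3 D3 C3 G3
That's a consistent up a 3rd shift per cell, and no other grouping gives one.

6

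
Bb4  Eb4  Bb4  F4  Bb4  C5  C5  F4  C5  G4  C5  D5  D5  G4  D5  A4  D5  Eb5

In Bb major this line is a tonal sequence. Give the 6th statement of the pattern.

G5 C5 G5 D5 G5 A5

The 6-note cells begin on Bb4, C5, D5 — each up a 2nd from the last.
Carrying on: Eb5 → F5 → G5.
So cell 6 is G5 C5 G5 D5 G5 A5.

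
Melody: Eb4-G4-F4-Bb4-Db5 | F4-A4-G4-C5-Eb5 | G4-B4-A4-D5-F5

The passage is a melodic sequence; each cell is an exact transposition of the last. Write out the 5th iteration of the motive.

With a 5-note motive the entries are Eb4, F4, G4, each up a 2nd from the previous.
Extending up a 2nd: A4 → B4.
Statement 5 starts on B4 and keeps the same exact contour: B4 D#5 C#5 F#5 A5.

B4 D#5 C#5 F#5 A5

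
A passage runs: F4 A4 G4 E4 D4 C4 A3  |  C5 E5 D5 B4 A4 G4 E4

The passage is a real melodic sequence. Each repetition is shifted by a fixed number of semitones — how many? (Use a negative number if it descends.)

The 7-note cells begin on F4, C5 — each up a 5th from the last.
F4→C5 is 72 − 65 = 7 semitones.

7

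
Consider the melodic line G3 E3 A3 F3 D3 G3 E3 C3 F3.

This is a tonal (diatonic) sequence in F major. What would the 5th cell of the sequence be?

C3 A2 D3

Unit = 3 notes; the statements start on G3, F3, E3, moving down a 2nd each time.
Continuing the starts: D3 → C3.
Statement 5 starts on C3 and keeps the same diatonic contour: C3 A2 D3.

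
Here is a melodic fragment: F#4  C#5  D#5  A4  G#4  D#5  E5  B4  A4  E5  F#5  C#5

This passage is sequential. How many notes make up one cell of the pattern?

4

There are 12 notes; a 4-note unit gives 3 cells:
F#4 C#5 D#5 A4 | G#4 D#5 E5 B4 | A4 E5 F#5 C#5
Each cell is the previous one up a 2nd — so the unit is 4 notes.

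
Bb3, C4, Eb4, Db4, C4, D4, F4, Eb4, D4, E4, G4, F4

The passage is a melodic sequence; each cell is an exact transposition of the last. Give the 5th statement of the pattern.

Taking 4-note groups, the heads are Bb3, C4, D4: the pattern moves up a 2nd.
Continuing the starts: E4 → F#4.
Statement 5 starts on F#4 and keeps the same exact contour: F#4 G#4 B4 A4.

F#4 G#4 B4 A4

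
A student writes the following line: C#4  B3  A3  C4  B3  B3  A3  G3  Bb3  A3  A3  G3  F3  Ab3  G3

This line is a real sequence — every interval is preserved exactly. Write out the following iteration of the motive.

G3 F3 Eb3 Gb3 F3

Unit = 5 notes; the statements start on C#4, B3, A3, moving down a 2nd each time.
So cell 4 is G3 F3 Eb3 Gb3 F3.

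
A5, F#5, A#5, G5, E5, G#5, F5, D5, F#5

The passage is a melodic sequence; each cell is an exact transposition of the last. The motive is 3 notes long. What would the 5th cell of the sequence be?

Db5 Bb4 D5

The 3-note cells begin on A5, G5, F5 — each down a 2nd from the last.
Extending down a 2nd: Eb5 → Db5.
Statement 5 starts on Db5 and keeps the same exact contour: Db5 Bb4 D5.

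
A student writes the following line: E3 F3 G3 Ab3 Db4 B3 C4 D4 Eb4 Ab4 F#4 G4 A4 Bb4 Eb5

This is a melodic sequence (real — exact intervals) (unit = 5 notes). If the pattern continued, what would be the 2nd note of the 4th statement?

D5

The unit is 5 notes. Position-2 pitches of the 3 shown cells: F3, C4, G4.
One more up a 5th gives D5.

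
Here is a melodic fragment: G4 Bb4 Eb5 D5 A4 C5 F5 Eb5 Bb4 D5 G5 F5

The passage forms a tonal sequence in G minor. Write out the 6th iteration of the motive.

Eb5 G5 C6 Bb5

The 4-note cells begin on G4, A4, Bb4 — each up a 2nd from the last.
Carrying on: C5 → D5 → Eb5.
So cell 6 is Eb5 G5 C6 Bb5.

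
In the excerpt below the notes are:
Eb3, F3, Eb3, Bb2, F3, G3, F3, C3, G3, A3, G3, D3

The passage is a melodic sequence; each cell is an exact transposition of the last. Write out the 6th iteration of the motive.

C#4 D#4 C#4 G#3

The 4-note cells begin on Eb3, F3, G3 — each up a 2nd from the last.
Carrying on: A3 → B3 → C#4.
Statement 6 starts on C#4 and keeps the same exact contour: C#4 D#4 C#4 G#3.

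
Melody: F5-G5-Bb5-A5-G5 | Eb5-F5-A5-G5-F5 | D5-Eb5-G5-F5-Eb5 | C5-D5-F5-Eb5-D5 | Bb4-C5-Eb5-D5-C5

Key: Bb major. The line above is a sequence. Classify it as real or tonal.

Every note is diatonic to Bb major.
Cell 1 has +3 semitones from note 2 to 3, but cell 2 has +4 — the interval quality changes while the contour stays the same, which is the hallmark of a tonal sequence.

tonal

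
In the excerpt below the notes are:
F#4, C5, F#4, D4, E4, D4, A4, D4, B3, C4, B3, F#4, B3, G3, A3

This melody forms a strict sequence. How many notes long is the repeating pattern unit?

5

15 notes total. Splitting into 3 groups of 5:
F#4 C5 F#4 D4 E4 | D4 A4 D4 B3 C4 | B3 F#4 B3 G3 A3
Every group is a transposition down a 3rd of the one before; no shorter unit works.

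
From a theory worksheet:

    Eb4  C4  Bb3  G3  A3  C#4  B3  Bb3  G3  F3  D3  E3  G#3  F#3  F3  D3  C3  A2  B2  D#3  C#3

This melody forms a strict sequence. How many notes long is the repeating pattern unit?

Try groups of 7 (3 cells in 21 notes):
Eb4 C4 Bb3 G3 A3 C#4 B3 | Bb3 G3 F3 D3 E3 G#3 F#3 | F3 D3 C3 A2 B2 D#3 C#3
That's a consistent down a 4th shift per cell, and no other grouping gives one.

7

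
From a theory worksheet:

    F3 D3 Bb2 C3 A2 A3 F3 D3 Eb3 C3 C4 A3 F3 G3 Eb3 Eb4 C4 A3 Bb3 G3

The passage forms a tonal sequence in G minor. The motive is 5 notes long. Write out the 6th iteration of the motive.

Bb4 G4 Eb4 F4 D4

Unit = 5 notes; the statements start on F3, A3, C4, Eb4, moving up a 3rd each time.
Continuing the starts: G4 → Bb4.
Statement 6 starts on Bb4 and keeps the same diatonic contour: Bb4 G4 Eb4 F4 D4.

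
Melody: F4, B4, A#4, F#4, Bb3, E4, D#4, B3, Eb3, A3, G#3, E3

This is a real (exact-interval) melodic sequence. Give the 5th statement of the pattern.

Db2 G2 F#2 D2

With a 4-note motive the entries are F4, Bb3, Eb3, each down a 5th from the previous.
Carrying on: Ab2 → Db2.
Statement 5 starts on Db2 and keeps the same exact contour: Db2 G2 F#2 D2.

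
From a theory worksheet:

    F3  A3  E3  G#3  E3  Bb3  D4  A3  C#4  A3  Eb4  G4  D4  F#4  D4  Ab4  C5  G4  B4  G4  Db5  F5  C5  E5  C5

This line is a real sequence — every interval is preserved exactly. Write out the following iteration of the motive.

Gb5 Bb5 F5 A5 F5

Taking 5-note groups, the heads are F3, Bb3, Eb4, Ab4, Db5: the pattern moves up a 4th.
So cell 6 is Gb5 Bb5 F5 A5 F5.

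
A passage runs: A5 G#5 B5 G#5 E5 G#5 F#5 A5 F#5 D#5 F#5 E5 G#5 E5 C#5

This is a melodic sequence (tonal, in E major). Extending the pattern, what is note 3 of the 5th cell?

The unit is 5 notes. Position-3 pitches of the 3 shown cells: B5, A5, G#5.
Each moves down a 2nd. Continuing: F#5 → E5.

E5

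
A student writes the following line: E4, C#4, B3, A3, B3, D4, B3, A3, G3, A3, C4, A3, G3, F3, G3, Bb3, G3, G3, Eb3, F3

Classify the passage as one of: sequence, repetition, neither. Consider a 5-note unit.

neither

Note 3 of cell 4 is G3; if this were a sequence it would be F3. No unit length gives a consistent transposition pattern.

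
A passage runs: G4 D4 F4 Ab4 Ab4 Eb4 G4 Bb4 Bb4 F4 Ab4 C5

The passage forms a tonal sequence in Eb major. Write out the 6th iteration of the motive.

With a 4-note motive the entries are G4, Ab4, Bb4, each up a 2nd from the previous.
Extending up a 2nd: C5 → D5 → Eb5.
So cell 6 is Eb5 Bb4 D5 F5.

Eb5 Bb4 D5 F5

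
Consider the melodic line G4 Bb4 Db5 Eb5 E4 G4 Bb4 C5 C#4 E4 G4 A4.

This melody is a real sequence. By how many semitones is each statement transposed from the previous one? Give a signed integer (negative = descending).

Unit = 4 notes; the statements start on G4, E4, C#4, moving down a 3rd each time.
G4 to E4 spans -3 semitones.

-3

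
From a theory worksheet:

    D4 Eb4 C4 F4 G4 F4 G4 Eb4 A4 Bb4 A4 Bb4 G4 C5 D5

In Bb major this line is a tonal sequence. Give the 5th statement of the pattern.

Eb5 F5 D5 G5 A5

Unit = 5 notes; the statements start on D4, F4, A4, moving up a 3rd each time.
Continuing the starts: C5 → Eb5.
Statement 5 starts on Eb5 and keeps the same diatonic contour: Eb5 F5 D5 G5 A5.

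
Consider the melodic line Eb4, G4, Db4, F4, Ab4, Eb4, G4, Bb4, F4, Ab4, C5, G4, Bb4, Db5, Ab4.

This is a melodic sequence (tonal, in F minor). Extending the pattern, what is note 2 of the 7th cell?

The unit is 3 notes. Position-2 pitches of the 5 shown cells: G4, Ab4, Bb4, C5, Db5.
Carrying that up a 2nd forward: Eb5 → F5.

F5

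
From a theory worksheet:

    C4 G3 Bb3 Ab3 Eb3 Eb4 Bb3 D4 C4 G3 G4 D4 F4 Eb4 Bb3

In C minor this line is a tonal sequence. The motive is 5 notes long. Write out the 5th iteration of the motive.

D5 Ab4 C5 Bb4 F4

Unit = 5 notes; the statements start on C4, Eb4, G4, moving up a 3rd each time.
Continuing the starts: Bb4 → D5.
So cell 5 is D5 Ab4 C5 Bb4 F4.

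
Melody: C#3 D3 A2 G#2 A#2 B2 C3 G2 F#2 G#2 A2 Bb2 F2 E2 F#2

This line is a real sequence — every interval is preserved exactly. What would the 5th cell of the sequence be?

F2 Gb2 Db2 C2 D2

The 5-note cells begin on C#3, B2, A2 — each down a 2nd from the last.
Carrying on: G2 → F2.
Statement 5 starts on F2 and keeps the same exact contour: F2 Gb2 Db2 C2 D2.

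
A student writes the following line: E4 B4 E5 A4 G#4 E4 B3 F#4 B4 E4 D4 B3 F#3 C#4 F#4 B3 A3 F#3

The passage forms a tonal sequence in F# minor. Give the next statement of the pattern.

C#3 G#3 C#4 F#3 E3 C#3

Unit = 6 notes; the statements start on E4, B3, F#3, moving down a 4th each time.
So cell 4 is C#3 G#3 C#4 F#3 E3 C#3.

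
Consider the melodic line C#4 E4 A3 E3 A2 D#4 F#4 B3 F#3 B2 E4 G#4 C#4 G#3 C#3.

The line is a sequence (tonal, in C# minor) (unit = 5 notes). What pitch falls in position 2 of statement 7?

With 5-note cells, note 2 of each statement runs E4, F#4, G#4.
Each moves up a 2nd. Continuing: A4 → B4 → C#5 → D#5.

D#5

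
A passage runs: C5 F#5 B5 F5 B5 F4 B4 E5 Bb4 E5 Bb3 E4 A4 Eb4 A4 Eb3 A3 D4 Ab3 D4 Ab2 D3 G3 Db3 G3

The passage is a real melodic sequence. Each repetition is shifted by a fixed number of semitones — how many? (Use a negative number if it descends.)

-7

Taking 5-note groups, the heads are C5, F4, Bb3, Eb3, Ab2: the pattern moves down a 5th.
C5→F4 is 65 − 72 = -7 semitones.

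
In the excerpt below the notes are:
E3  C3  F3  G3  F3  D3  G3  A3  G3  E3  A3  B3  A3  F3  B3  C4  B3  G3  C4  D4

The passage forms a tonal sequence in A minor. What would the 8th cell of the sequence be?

With a 4-note motive the entries are E3, F3, G3, A3, B3, each up a 2nd from the previous.
Extending up a 2nd: C4 → D4 → E4.
So cell 8 is E4 C4 F4 G4.

E4 C4 F4 G4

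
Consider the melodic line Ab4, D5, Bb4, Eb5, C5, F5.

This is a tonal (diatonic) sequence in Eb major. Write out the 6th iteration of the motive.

F5 Bb5

Unit = 2 notes; the statements start on Ab4, Bb4, C5, moving up a 2nd each time.
Carrying on: D5 → Eb5 → F5.
Statement 6 starts on F5 and keeps the same diatonic contour: F5 Bb5.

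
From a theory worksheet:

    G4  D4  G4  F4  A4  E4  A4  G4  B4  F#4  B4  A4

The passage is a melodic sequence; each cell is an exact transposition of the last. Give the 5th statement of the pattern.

The 4-note cells begin on G4, A4, B4 — each up a 2nd from the last.
Continuing the starts: C#5 → D#5.
So cell 5 is D#5 A#4 D#5 C#5.

D#5 A#4 D#5 C#5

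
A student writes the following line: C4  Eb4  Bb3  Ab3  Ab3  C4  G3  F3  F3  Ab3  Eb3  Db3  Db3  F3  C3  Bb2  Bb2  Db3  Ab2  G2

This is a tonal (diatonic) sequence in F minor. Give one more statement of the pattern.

G2 Bb2 F2 Eb2

Taking 4-note groups, the heads are C4, Ab3, F3, Db3, Bb2: the pattern moves down a 3rd.
Statement 6 starts on G2 and keeps the same diatonic contour: G2 Bb2 F2 Eb2.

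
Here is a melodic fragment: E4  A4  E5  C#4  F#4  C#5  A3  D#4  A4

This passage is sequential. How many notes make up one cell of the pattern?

3

9 notes total. Splitting into 3 groups of 3:
E4 A4 E5 | C#4 F#4 C#5 | A3 D#4 A4
Every group is a transposition down a 3rd of the one before; no shorter unit works.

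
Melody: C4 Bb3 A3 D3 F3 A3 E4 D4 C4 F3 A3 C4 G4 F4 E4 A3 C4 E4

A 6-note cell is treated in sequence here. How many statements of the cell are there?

3

18 notes in groups of 6 gives 18/6 = 3 statements.
Starts: C4, E4, G4 — each up a 3rd.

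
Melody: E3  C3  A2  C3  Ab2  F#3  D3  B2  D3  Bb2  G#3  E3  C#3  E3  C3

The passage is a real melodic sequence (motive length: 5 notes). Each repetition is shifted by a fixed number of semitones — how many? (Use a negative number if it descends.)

Taking 5-note groups, the heads are E3, F#3, G#3: the pattern moves up a 2nd.
E3→F#3 is 54 − 52 = 2 semitones.

2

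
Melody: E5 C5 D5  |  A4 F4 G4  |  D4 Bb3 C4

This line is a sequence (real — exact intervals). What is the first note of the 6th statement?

F2

Taking 3-note groups, the heads are E5, A4, D4: the pattern moves down a 5th.
Continuing: G3 → C3 → F2. Statement 6 starts on F2.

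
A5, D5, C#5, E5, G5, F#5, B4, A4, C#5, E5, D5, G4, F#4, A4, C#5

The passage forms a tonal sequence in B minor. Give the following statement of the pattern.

Taking 5-note groups, the heads are A5, F#5, D5: the pattern moves down a 3rd.
So cell 4 is B4 E4 D4 F#4 A4.

B4 E4 D4 F#4 A4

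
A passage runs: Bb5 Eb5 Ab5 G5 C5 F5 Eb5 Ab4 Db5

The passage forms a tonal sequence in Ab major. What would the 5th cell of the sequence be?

The 3-note cells begin on Bb5, G5, Eb5 — each down a 3rd from the last.
Extending down a 3rd: C5 → Ab4.
So cell 5 is Ab4 Db4 G4.

Ab4 Db4 G4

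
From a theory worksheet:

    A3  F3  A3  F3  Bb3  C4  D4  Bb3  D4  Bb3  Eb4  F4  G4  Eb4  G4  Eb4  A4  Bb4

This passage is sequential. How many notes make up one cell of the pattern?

Try groups of 6 (3 cells in 18 notes):
A3 F3 A3 F3 Bb3 C4 | D4 Bb3 D4 Bb3 Eb4 F4 | G4 Eb4 G4 Eb4 A4 Bb4
Each cell is the previous one up a 4th — so the unit is 6 notes.

6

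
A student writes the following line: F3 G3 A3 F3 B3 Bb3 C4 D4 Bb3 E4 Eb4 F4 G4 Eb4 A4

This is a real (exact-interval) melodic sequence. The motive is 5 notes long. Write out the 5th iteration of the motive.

Db5 Eb5 F5 Db5 G5

The 5-note cells begin on F3, Bb3, Eb4 — each up a 4th from the last.
Continuing the starts: Ab4 → Db5.
Statement 5 starts on Db5 and keeps the same exact contour: Db5 Eb5 F5 Db5 G5.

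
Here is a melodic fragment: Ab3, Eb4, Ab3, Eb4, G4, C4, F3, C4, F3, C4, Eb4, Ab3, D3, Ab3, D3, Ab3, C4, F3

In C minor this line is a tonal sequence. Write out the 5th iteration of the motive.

With a 6-note motive the entries are Ab3, F3, D3, each down a 3rd from the previous.
Carrying on: Bb2 → G2.
Statement 5 starts on G2 and keeps the same diatonic contour: G2 D3 G2 D3 F3 Bb2.

G2 D3 G2 D3 F3 Bb2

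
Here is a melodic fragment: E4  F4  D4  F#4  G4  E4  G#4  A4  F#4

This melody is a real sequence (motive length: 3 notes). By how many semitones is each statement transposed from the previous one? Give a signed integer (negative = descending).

2

With a 3-note motive the entries are E4, F#4, G#4, each up a 2nd from the previous.
Counting half-steps from E4 to F#4: 2.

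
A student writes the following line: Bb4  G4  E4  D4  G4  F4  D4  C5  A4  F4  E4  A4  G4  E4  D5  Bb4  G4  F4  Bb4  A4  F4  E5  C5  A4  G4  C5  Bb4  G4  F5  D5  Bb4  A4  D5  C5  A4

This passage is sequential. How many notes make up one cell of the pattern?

There are 35 notes; a 7-note unit gives 5 cells:
Bb4 G4 E4 D4 G4 F4 D4 | C5 A4 F4 E4 A4 G4 E4 | D5 Bb4 G4 F4 Bb4 A4 F4 | E5 C5 A4 G4 C5 Bb4 G4 | F5 D5 Bb4 A4 D5 C5 A4
That's a consistent up a 2nd shift per cell, and no other grouping gives one.

7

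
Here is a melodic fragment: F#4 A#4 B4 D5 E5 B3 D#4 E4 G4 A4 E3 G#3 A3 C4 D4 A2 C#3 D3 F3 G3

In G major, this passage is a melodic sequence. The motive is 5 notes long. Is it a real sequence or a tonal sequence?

Each cell has the same semitone pattern (4, 1, 3, 2) — intervals are preserved exactly.
And A#4 lies outside G major, so the sequence is real rather than tonal.

real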